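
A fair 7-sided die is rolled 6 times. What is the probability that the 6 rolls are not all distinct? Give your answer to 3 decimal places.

P(all 6 different) = 7/7 · 6/7 · ··· · 2/7 ≈ 0.043.
P(at least two equal) = 1 − 0.043 = 0.957.

0.957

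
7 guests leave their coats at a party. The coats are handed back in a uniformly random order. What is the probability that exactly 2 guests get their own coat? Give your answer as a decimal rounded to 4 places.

Choose which 2 of the 7 are fixed: C(7,2) = 21 ways.
The remaining 5 must have no fixed point: D(5) = 44.
P = 21·44/5040 = 11/60 ≈ 0.1833.

0.1833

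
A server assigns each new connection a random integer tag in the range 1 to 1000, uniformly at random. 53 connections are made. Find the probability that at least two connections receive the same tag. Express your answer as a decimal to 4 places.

0.7541

It's easier to compute the probability that all 53 are distinct.
P(all distinct) = 1000/1000 · 999/1000 · ··· · 948/1000 ≈ 0.2459.
So the probability of at least one match is 1 − 0.2459 = 0.7541.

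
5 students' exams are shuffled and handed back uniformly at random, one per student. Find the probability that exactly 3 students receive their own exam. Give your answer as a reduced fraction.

1/12

Choose which 3 of the 5 are fixed: C(5,3) = 10 ways.
The remaining 2 must have no fixed point: D(2) = 1.
P = 10·1/120 = 1/12.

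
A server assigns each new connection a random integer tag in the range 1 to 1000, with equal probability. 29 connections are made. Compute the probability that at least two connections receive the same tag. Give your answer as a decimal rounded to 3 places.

It's easier to compute the probability that all 29 are distinct.
P(all distinct) = 1000/1000 · 999/1000 · ··· · 972/1000 ≈ 0.664.
So the probability of at least one match is 1 − 0.664 = 0.336.

0.336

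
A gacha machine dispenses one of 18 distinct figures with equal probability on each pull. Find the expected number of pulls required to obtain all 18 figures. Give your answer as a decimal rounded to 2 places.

After i distinct types are collected, each trial gives a new one with probability (18−i)/18, so the expected wait for the next new type is 18/(18−i).
E = 18/18 + 18/17 + 18/16 + 18/15 + 18/14 + 18/13 + 18/12 + 18/11 + 18/10 + 18/9 + 18/8 + 18/7 + 18/6 + 18/5 + 18/4 + 18/3 + 18/2 + 18/1 = 42822903/680680 ≈ 62.91.

62.91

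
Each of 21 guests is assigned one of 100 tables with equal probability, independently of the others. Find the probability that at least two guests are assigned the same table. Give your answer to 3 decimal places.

It's easier to compute the probability that all 21 are distinct.
P(all distinct) = 100/100 · 99/100 · ··· · 80/100 ≈ 0.104.
So the probability of at least one match is 1 − 0.104 = 0.896.

0.896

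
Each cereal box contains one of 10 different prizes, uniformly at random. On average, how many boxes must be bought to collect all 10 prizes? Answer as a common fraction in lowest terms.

7381/252

After i distinct types are collected, each trial gives a new one with probability (10−i)/10, so the expected wait for the next new type is 10/(10−i).
E = 10/10 + 10/9 + 10/8 + 10/7 + 10/6 + 10/5 + 10/4 + 10/3 + 10/2 + 10/1 = 7381/252.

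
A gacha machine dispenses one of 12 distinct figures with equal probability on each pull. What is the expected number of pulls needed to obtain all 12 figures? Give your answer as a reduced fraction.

86021/2310

After i distinct types are collected, each trial gives a new one with probability (12−i)/12, so the expected wait for the next new type is 12/(12−i).
E = 12/12 + 12/11 + 12/10 + 12/9 + 12/8 + 12/7 + 12/6 + 12/5 + 12/4 + 12/3 + 12/2 + 12/1 = 86021/2310.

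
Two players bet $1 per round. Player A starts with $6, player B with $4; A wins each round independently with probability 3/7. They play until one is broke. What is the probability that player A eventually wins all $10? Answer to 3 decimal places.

0.276

Let r = q/p = (4/7)/(3/7) = 4/3. The recurrence P(i) = p·P(i+1) + q·P(i−1) with P(0)=0, P(10)=1 gives P(i) = (1 − r^i)/(1 − r^10).
P(6) = (1 − (4/3)^6) / (1 − (4/3)^10) = 38961/141361 ≈ 0.276.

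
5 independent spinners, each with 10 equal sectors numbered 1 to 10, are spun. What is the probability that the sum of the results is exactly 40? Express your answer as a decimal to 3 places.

0.010

There are 10^5 = 100000 equally likely outcomes.
The number of ordered 5-tuples from {1,…,10} summing to 40 is 996.
P(sum = 40) = 996/100000 = 249/25000 ≈ 0.010.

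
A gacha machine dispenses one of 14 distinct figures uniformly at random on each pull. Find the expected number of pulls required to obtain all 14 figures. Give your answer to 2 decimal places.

After i distinct types are collected, each trial gives a new one with probability (14−i)/14, so the expected wait for the next new type is 14/(14−i).
E = 14/14 + 14/13 + 14/12 + 14/11 + 14/10 + 14/9 + 14/8 + 14/7 + 14/6 + 14/5 + 14/4 + 14/3 + 14/2 + 14/1 = 1171733/25740 ≈ 45.52.

45.52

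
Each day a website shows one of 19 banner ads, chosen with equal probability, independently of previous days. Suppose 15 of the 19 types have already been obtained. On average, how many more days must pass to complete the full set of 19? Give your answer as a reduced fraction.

Starting from 15 distinct types, each trial gives a new one with probability (19−i)/19 when i types are held, so the wait for the next new type is 19/(19−i).
E = 19/4 + 19/3 + 19/2 + 19/1 = 475/12.

475/12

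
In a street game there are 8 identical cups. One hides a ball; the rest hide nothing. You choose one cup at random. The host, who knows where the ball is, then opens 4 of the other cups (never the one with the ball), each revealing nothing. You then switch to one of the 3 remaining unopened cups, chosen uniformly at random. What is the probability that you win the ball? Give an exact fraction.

Your original cup holds the ball with probability 1/8, so the other 7 collectively hold it with probability 7/8.
The host can always find 4 empty cups to open, so the reveals don't change that 7/8; it is now spread over the 3 remaining unopened cups.
P(win by switching) = (7/8) · (1/3) = 7/24.

7/24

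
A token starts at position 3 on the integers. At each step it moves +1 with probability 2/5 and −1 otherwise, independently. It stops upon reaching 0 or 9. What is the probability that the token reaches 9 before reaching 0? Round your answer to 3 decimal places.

0.063

Let r = q/p = (3/5)/(2/5) = 3/2. The recurrence P(i) = p·P(i+1) + q·P(i−1) with P(0)=0, P(9)=1 gives P(i) = (1 − r^i)/(1 − r^9).
P(3) = (1 − (3/2)^3) / (1 − (3/2)^9) = 64/1009 ≈ 0.063.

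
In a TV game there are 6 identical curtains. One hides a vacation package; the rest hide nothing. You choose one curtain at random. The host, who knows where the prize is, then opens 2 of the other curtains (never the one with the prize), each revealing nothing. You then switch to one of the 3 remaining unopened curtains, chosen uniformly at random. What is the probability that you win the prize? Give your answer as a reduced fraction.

Your original curtain holds the prize with probability 1/6, so the other 5 collectively hold it with probability 5/6.
The host can always find 2 empty curtains to open, so the reveals don't change that 5/6; it is now spread over the 3 remaining unopened curtains.
P(win by switching) = (5/6) · (1/3) = 5/18.

5/18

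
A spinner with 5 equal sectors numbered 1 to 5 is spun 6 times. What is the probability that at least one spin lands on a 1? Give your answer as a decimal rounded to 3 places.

P(no spin lands on a 1) = (4/5)^6 ≈ 0.262.
P(at least one) = 1 − 0.262 = 0.738.

0.738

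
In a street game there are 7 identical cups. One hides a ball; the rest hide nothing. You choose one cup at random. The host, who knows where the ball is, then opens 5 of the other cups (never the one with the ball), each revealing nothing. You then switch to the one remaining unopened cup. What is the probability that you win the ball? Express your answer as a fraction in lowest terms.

Your original cup holds the ball with probability 1/7, so the other 6 collectively hold it with probability 6/7.
The host can always find 5 empty cups to open, so the reveals don't change that 6/7; it is now spread over the 1 remaining unopened cup.
P(win by switching) = (6/7) · (1/1) = 6/7.

6/7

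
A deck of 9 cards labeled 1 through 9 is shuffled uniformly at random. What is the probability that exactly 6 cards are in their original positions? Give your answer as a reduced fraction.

Choose which 6 of the 9 are fixed: C(9,6) = 84 ways.
The remaining 3 must have no fixed point: D(3) = 2.
P = 84·2/362880 = 1/2160.

1/2160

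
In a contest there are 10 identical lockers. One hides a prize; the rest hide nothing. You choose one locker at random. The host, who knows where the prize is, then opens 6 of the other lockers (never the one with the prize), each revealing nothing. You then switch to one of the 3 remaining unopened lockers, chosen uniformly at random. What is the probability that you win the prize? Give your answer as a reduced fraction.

Your original locker holds the prize with probability 1/10, so the other 9 collectively hold it with probability 9/10.
The host can always find 6 empty lockers to open, so the reveals don't change that 9/10; it is now spread over the 3 remaining unopened lockers.
P(win by switching) = (9/10) · (1/3) = 3/10.

3/10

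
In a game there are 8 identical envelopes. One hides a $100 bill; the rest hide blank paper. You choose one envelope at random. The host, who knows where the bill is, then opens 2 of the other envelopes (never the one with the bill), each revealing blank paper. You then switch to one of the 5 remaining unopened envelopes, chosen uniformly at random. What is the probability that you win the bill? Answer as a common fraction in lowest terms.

Your original envelope holds the bill with probability 1/8, so the other 7 collectively hold it with probability 7/8.
The host can always find 2 empty envelopes to open, so the reveals don't change that 7/8; it is now spread over the 5 remaining unopened envelopes.
P(win by switching) = (7/8) · (1/5) = 7/40.

7/40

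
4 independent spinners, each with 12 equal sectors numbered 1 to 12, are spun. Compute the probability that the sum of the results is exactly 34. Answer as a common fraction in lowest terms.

There are 12^4 = 20736 equally likely outcomes.
The number of ordered 4-tuples from {1,…,12} summing to 34 is 640.
P(sum = 34) = 640/20736 = 5/162.

5/162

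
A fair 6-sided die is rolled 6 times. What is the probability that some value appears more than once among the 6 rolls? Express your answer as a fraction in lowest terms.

319/324

P(all 6 different) = 6/6 · 5/6 · ··· · 1/6 = 5/324.
P(at least two equal) = 1 − 5/324 = 319/324.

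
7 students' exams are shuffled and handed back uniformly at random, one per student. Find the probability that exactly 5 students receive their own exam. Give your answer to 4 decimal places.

Choose which 5 of the 7 are fixed: C(7,5) = 21 ways.
The remaining 2 must have no fixed point: D(2) = 1.
P = 21·1/5040 = 1/240 ≈ 0.0042.

0.0042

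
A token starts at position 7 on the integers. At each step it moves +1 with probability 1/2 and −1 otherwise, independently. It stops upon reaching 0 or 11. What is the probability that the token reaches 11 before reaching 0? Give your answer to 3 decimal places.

With a fair step, P(i) = ½P(i−1) + ½P(i+1) with P(0)=0, P(11)=1 has the linear solution P(i) = i/11.
P(7) = 7/11 ≈ 0.636.

0.636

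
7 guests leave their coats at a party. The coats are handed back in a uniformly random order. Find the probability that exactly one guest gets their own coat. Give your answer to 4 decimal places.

0.3681

Choose which one is fixed: C(7,1) = 7 ways.
The remaining 6 must have no fixed point: D(6) = 265.
P = 7·265/5040 = 53/144 ≈ 0.3681.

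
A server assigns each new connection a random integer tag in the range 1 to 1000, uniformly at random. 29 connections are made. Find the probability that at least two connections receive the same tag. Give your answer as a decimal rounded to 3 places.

0.336

It's easier to compute the probability that all 29 are distinct.
P(all distinct) = 1000/1000 · 999/1000 · ··· · 972/1000 ≈ 0.664.
So the probability of at least one match is 1 − 0.664 = 0.336.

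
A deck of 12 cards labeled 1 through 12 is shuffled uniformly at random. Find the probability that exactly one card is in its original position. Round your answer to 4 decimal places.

Choose which one is fixed: C(12,1) = 12 ways.
The remaining 11 must have no fixed point: D(11) = 14684570.
P = 12·14684570/479001600 = 1468457/3991680 ≈ 0.3679.

0.3679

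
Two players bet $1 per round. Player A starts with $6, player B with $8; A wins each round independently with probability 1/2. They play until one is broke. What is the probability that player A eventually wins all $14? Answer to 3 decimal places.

With a fair step, P(i) = ½P(i−1) + ½P(i+1) with P(0)=0, P(14)=1 has the linear solution P(i) = i/14.
P(6) = 6/14 = 3/7 ≈ 0.429.

0.429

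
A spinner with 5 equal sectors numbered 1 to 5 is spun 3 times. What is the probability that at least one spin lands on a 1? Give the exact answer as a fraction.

P(no spin lands on a 1) = (4/5)^3 = 64/125.
P(at least one) = 1 − 64/125 = 61/125.

61/125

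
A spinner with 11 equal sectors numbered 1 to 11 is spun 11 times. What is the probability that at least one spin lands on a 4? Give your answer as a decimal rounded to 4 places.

P(no spin lands on a 4) = (10/11)^11 ≈ 0.3505.
P(at least one) = 1 − 0.3505 = 0.6495.

0.6495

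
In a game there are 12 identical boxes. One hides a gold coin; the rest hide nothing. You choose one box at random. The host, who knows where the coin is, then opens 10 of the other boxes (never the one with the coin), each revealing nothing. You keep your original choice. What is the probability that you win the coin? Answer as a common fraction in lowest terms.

The host can always open 10 empty boxes regardless of your choice, so the reveals give no information about your original box.
P(win by staying) = 1/12.

1/12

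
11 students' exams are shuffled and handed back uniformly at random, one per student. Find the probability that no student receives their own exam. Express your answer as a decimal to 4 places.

0.3679

This is the derangement probability: permutations of 11 with no fixed point.
D(11) = 11! · (1 − 1/1! + 1/2! − ··· + (−1)^11/11!) = 14684570.
P = 14684570/39916800 = 1468457/3991680 ≈ 0.3679.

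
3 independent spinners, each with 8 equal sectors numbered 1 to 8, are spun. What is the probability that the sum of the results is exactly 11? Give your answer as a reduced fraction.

There are 8^3 = 512 equally likely outcomes.
The number of ordered 3-tuples from {1,…,8} summing to 11 is 42.
P(sum = 11) = 42/512 = 21/256.

21/256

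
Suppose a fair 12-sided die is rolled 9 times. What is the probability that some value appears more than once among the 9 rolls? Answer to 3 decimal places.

P(all 9 different) = 12/12 · 11/12 · ··· · 4/12 ≈ 0.015.
P(at least two equal) = 1 − 0.015 = 0.985.

0.985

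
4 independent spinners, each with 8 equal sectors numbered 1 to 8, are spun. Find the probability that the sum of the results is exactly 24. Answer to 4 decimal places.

There are 8^4 = 4096 equally likely outcomes.
The number of ordered 4-tuples from {1,…,8} summing to 24 is 161.
P(sum = 24) = 161/4096 ≈ 0.0393.

0.0393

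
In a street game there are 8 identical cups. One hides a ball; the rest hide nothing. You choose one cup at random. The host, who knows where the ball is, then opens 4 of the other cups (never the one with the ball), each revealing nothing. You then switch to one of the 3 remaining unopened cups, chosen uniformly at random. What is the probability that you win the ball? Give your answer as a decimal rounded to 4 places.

Your original cup holds the ball with probability 1/8, so the other 7 collectively hold it with probability 7/8.
The host can always find 4 empty cups to open, so the reveals don't change that 7/8; it is now spread over the 3 remaining unopened cups.
P(win by switching) = (7/8) · (1/3) = 7/24 ≈ 0.2917.

0.2917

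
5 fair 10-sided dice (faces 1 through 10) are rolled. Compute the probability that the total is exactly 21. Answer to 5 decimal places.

There are 10^5 = 100000 equally likely outcomes.
The number of ordered 5-tuples from {1,…,10} summing to 21 is 3795.
P(sum = 21) = 3795/100000 = 759/20000 ≈ 0.03795.

0.03795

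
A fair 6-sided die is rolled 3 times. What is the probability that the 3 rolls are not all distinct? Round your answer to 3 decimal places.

0.444

P(all 3 different) = 6/6 · 5/6 · ··· · 4/6 ≈ 0.556.
P(at least two equal) = 1 − 0.556 = 0.444.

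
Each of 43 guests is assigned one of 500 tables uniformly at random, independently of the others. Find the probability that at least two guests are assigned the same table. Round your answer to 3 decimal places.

It's easier to compute the probability that all 43 are distinct.
P(all distinct) = 500/500 · 499/500 · ··· · 458/500 ≈ 0.156.
So the probability of at least one match is 1 − 0.156 = 0.844.

0.844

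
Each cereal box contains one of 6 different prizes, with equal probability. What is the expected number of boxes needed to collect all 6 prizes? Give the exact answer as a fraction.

After i distinct types are collected, each trial gives a new one with probability (6−i)/6, so the expected wait for the next new type is 6/(6−i).
E = 6/6 + 6/5 + 6/4 + 6/3 + 6/2 + 6/1 = 147/10.

147/10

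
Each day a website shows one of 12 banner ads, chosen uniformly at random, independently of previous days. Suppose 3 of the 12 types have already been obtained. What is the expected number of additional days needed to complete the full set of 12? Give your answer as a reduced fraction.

7129/210

Starting from 3 distinct types, each trial gives a new one with probability (12−i)/12 when i types are held, so the wait for the next new type is 12/(12−i).
E = 12/9 + 12/8 + 12/7 + 12/6 + 12/5 + 12/4 + 12/3 + 12/2 + 12/1 = 7129/210.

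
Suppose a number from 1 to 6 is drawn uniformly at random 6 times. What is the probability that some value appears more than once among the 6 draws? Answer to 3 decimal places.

P(all 6 different) = 6/6 · 5/6 · ··· · 1/6 ≈ 0.015.
P(at least two equal) = 1 − 0.015 = 0.985.

0.985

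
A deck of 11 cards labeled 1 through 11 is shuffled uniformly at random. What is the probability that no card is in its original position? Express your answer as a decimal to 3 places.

0.368

This is the derangement probability: permutations of 11 with no fixed point.
D(11) = 11! · (1 − 1/1! + 1/2! − ··· + (−1)^11/11!) = 14684570.
P = 14684570/39916800 = 1468457/3991680 ≈ 0.368.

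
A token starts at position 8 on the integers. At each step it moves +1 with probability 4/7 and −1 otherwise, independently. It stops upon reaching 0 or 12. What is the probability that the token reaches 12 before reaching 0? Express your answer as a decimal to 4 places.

Let r = q/p = (3/7)/(4/7) = 3/4. The recurrence P(i) = p·P(i+1) + q·P(i−1) with P(0)=0, P(12)=1 gives P(i) = (1 − r^i)/(1 − r^12).
P(8) = (1 − (3/4)^8) / (1 − (3/4)^12) = 86272/92833 ≈ 0.9293.

0.9293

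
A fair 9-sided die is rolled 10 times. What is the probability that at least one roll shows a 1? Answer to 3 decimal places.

0.692

P(no roll shows a 1) = (8/9)^10 ≈ 0.308.
P(at least one) = 1 − 0.308 = 0.692.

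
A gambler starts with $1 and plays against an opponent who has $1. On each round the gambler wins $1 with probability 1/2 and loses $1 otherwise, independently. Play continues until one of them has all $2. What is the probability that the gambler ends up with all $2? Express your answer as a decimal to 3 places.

0.500

With a fair step, P(i) = ½P(i−1) + ½P(i+1) with P(0)=0, P(2)=1 has the linear solution P(i) = i/2.
P(1) = 1/2 ≈ 0.500.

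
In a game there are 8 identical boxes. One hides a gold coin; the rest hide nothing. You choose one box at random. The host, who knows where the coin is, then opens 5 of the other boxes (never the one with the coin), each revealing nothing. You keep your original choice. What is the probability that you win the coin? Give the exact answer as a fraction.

1/8

The host can always open 5 empty boxes regardless of your choice, so the reveals give no information about your original box.
P(win by staying) = 1/8.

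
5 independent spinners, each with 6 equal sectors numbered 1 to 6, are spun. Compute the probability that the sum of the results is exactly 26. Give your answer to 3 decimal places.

There are 6^5 = 7776 equally likely outcomes.
The number of ordered 5-tuples from {1,…,6} summing to 26 is 70.
P(sum = 26) = 70/7776 = 35/3888 ≈ 0.009.

0.009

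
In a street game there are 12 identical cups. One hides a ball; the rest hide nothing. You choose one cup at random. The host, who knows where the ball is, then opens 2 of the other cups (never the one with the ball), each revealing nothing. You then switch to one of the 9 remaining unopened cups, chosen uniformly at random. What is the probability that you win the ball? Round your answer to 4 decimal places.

0.1019

Your original cup holds the ball with probability 1/12, so the other 11 collectively hold it with probability 11/12.
The host can always find 2 empty cups to open, so the reveals don't change that 11/12; it is now spread over the 9 remaining unopened cups.
P(win by switching) = (11/12) · (1/9) = 11/108 ≈ 0.1019.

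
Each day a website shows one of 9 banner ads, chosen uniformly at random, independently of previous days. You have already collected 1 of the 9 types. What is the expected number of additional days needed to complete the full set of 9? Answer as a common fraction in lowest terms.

Starting from 1 distinct type, each trial gives a new one with probability (9−i)/9 when i types are held, so the wait for the next new type is 9/(9−i).
E = 9/8 + 9/7 + 9/6 + 9/5 + 9/4 + 9/3 + 9/2 + 9/1 = 6849/280.

6849/280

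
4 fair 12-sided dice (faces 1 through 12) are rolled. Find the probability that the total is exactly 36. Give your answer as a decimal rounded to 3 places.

There are 12^4 = 20736 equally likely outcomes.
The number of ordered 4-tuples from {1,…,12} summing to 36 is 451.
P(sum = 36) = 451/20736 ≈ 0.022.

0.022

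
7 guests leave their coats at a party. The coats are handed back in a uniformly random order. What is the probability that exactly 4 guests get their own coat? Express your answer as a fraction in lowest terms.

1/72

Choose which 4 of the 7 are fixed: C(7,4) = 35 ways.
The remaining 3 must have no fixed point: D(3) = 2.
P = 35·2/5040 = 1/72.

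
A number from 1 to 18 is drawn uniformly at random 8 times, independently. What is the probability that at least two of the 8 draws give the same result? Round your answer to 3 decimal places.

P(all 8 different) = 18/18 · 17/18 · ··· · 11/18 ≈ 0.160.
P(at least two equal) = 1 − 0.160 = 0.840.

0.840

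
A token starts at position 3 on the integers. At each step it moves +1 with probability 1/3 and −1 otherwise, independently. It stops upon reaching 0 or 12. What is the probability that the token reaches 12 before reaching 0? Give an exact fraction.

1/585

Let r = q/p = (2/3)/(1/3) = 2. The recurrence P(i) = p·P(i+1) + q·P(i−1) with P(0)=0, P(12)=1 gives P(i) = (1 − r^i)/(1 − r^12).
P(3) = (1 − (2)^3) / (1 − (2)^12) = 1/585.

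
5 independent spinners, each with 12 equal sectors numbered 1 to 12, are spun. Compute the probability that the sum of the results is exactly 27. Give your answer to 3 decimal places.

There are 12^5 = 248832 equally likely outcomes.
The number of ordered 5-tuples from {1,…,12} summing to 27 is 9945.
P(sum = 27) = 9945/248832 = 1105/27648 ≈ 0.040.

0.040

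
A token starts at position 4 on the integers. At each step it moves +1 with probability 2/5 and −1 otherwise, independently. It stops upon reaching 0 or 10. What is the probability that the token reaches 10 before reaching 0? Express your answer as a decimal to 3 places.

0.072

Let r = q/p = (3/5)/(2/5) = 3/2. The recurrence P(i) = p·P(i+1) + q·P(i−1) with P(0)=0, P(10)=1 gives P(i) = (1 − r^i)/(1 − r^10).
P(4) = (1 − (3/2)^4) / (1 − (3/2)^10) = 832/11605 ≈ 0.072.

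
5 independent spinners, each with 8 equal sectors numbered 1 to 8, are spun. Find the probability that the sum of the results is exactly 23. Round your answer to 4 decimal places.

0.0751

There are 8^5 = 32768 equally likely outcomes.
The number of ordered 5-tuples from {1,…,8} summing to 23 is 2460.
P(sum = 23) = 2460/32768 = 615/8192 ≈ 0.0751.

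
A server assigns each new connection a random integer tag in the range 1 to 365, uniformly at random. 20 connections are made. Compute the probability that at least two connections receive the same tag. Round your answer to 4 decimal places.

0.4114

It's easier to compute the probability that all 20 are distinct.
P(all distinct) = 365/365 · 364/365 · ··· · 346/365 ≈ 0.5886.
So the probability of at least one match is 1 − 0.5886 = 0.4114.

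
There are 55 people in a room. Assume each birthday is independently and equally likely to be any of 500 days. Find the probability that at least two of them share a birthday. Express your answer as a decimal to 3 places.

0.954

It's easier to compute the probability that all 55 are distinct.
P(all distinct) = 500/500 · 499/500 · ··· · 446/500 ≈ 0.046.
So the probability of at least one match is 1 − 0.046 = 0.954.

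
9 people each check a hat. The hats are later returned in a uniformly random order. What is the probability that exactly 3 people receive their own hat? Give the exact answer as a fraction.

53/864

Choose which 3 of the 9 are fixed: C(9,3) = 84 ways.
The remaining 6 must have no fixed point: D(6) = 265.
P = 84·265/362880 = 53/864.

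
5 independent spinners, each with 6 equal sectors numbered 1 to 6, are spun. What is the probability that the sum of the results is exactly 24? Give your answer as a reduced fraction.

There are 6^5 = 7776 equally likely outcomes.
The number of ordered 5-tuples from {1,…,6} summing to 24 is 205.
P(sum = 24) = 205/7776.

205/7776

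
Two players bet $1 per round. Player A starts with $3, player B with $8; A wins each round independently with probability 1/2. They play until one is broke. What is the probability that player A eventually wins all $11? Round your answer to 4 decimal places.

With a fair step, P(i) = ½P(i−1) + ½P(i+1) with P(0)=0, P(11)=1 has the linear solution P(i) = i/11.
P(3) = 3/11 ≈ 0.2727.

0.2727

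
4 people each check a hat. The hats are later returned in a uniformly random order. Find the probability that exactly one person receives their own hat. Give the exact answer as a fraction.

Choose which one is fixed: C(4,1) = 4 ways.
The remaining 3 must have no fixed point: D(3) = 2.
P = 4·2/24 = 1/3.

1/3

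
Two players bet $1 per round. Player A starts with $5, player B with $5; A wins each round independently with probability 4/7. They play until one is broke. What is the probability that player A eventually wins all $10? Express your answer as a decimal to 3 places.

Let r = q/p = (3/7)/(4/7) = 3/4. The recurrence P(i) = p·P(i+1) + q·P(i−1) with P(0)=0, P(10)=1 gives P(i) = (1 − r^i)/(1 − r^10).
P(5) = (1 − (3/4)^5) / (1 − (3/4)^10) = 1024/1267 ≈ 0.808.

0.808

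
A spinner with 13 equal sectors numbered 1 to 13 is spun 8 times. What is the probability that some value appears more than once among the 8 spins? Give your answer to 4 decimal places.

P(all 8 different) = 13/13 · 12/13 · ··· · 6/13 ≈ 0.0636.
P(at least two equal) = 1 − 0.0636 = 0.9364.

0.9364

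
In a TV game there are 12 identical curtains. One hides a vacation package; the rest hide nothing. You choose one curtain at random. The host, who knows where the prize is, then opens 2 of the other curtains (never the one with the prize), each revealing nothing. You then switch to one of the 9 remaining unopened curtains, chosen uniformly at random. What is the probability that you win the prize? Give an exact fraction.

Your original curtain holds the prize with probability 1/12, so the other 11 collectively hold it with probability 11/12.
The host can always find 2 empty curtains to open, so the reveals don't change that 11/12; it is now spread over the 9 remaining unopened curtains.
P(win by switching) = (11/12) · (1/9) = 11/108.

11/108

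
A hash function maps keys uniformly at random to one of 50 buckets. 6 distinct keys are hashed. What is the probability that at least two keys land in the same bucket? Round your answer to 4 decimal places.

It's easier to compute the probability that all 6 are distinct.
P(all distinct) = 50/50 · 49/50 · ··· · 45/50 ≈ 0.7322.
So the probability of at least one match is 1 − 0.7322 = 0.2678.

0.2678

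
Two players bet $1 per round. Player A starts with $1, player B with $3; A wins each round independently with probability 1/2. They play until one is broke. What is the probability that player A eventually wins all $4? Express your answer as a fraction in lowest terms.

1/4

With a fair step, P(i) = ½P(i−1) + ½P(i+1) with P(0)=0, P(4)=1 has the linear solution P(i) = i/4.
P(1) = 1/4.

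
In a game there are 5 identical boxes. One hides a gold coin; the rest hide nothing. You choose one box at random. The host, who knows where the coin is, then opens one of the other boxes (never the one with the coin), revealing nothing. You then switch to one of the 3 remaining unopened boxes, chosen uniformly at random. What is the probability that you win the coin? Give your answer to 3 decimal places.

0.267

Your original box holds the coin with probability 1/5, so the other 4 collectively hold it with probability 4/5.
The host can always find an empty box to open, so this doesn't change that 4/5; it is now spread over the 3 remaining unopened boxes.
P(win by switching) = (4/5) · (1/3) = 4/15 ≈ 0.267.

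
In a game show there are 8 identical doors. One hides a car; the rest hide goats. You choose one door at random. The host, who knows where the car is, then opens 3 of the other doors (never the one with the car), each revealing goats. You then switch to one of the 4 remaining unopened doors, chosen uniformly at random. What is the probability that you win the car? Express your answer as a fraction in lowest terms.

7/32

Your original door holds the car with probability 1/8, so the other 7 collectively hold it with probability 7/8.
The host can always find 3 empty doors to open, so the reveals don't change that 7/8; it is now spread over the 4 remaining unopened doors.
P(win by switching) = (7/8) · (1/4) = 7/32.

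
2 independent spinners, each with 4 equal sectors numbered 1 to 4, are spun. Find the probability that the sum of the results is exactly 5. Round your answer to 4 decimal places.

0.2500

There are 4^2 = 16 equally likely outcomes.
The number of ordered 2-tuples from {1,…,4} summing to 5 is 4.
P(sum = 5) = 4/16 = 1/4 ≈ 0.2500.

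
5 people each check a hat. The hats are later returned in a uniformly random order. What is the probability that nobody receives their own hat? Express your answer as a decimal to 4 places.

This is the derangement probability: permutations of 5 with no fixed point.
D(5) = 5! · (1 − 1/1! + 1/2! − ··· + (−1)^5/5!) = 44.
P = 44/120 = 11/30 ≈ 0.3667.

0.3667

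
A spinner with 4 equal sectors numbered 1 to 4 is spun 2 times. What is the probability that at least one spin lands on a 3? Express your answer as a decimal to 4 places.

P(no spin lands on a 3) = (3/4)^2 ≈ 0.5625.
P(at least one) = 1 − 0.5625 = 0.4375.

0.4375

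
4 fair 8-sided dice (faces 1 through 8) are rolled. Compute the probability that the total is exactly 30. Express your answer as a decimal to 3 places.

There are 8^4 = 4096 equally likely outcomes.
The number of ordered 4-tuples from {1,…,8} summing to 30 is 10.
P(sum = 30) = 10/4096 = 5/2048 ≈ 0.002.

0.002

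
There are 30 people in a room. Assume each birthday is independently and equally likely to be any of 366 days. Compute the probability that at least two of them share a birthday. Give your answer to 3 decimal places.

0.705

It's easier to compute the probability that all 30 are distinct.
P(all distinct) = 366/366 · 365/366 · ··· · 337/366 ≈ 0.295.
So the probability of at least one match is 1 − 0.295 = 0.705.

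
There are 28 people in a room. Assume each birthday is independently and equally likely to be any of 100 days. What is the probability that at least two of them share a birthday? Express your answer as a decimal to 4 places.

0.9848

It's easier to compute the probability that all 28 are distinct.
P(all distinct) = 100/100 · 99/100 · ··· · 73/100 ≈ 0.0152.
So the probability of at least one match is 1 − 0.0152 = 0.9848.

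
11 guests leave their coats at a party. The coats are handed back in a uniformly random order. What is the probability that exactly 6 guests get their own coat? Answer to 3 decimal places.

Choose which 6 of the 11 are fixed: C(11,6) = 462 ways.
The remaining 5 must have no fixed point: D(5) = 44.
P = 462·44/39916800 = 11/21600 ≈ 0.001.

0.001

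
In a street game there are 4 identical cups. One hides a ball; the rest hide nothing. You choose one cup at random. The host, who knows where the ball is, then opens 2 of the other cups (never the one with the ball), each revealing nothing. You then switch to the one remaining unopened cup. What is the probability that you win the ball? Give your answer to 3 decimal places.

0.750

Your original cup holds the ball with probability 1/4, so the other 3 collectively hold it with probability 3/4.
The host can always find 2 empty cups to open, so the reveals don't change that 3/4; it is now spread over the 1 remaining unopened cup.
P(win by switching) = (3/4) · (1/1) = 3/4 ≈ 0.750.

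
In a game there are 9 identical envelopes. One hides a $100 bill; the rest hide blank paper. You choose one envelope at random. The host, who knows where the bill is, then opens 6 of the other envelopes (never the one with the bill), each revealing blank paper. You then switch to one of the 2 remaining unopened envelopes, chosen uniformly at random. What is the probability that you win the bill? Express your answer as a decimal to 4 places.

0.4444

Your original envelope holds the bill with probability 1/9, so the other 8 collectively hold it with probability 8/9.
The host can always find 6 empty envelopes to open, so the reveals don't change that 8/9; it is now spread over the 2 remaining unopened envelopes.
P(win by switching) = (8/9) · (1/2) = 4/9 ≈ 0.4444.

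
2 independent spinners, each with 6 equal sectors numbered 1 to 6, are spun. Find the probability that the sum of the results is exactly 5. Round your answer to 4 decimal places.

0.1111

There are 6^2 = 36 equally likely outcomes.
The number of ordered 2-tuples from {1,…,6} summing to 5 is 4.
P(sum = 5) = 4/36 = 1/9 ≈ 0.1111.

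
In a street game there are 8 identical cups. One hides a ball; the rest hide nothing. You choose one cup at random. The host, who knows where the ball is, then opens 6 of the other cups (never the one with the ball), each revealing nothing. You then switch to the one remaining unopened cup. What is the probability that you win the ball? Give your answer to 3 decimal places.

0.875

Your original cup holds the ball with probability 1/8, so the other 7 collectively hold it with probability 7/8.
The host can always find 6 empty cups to open, so the reveals don't change that 7/8; it is now spread over the 1 remaining unopened cup.
P(win by switching) = (7/8) · (1/1) = 7/8 ≈ 0.875.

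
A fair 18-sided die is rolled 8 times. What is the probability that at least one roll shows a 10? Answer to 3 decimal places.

0.367

P(no roll shows a 10) = (17/18)^8 ≈ 0.633.
P(at least one) = 1 − 0.633 = 0.367.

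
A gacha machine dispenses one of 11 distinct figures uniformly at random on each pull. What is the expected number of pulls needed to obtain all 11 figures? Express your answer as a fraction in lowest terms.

After i distinct types are collected, each trial gives a new one with probability (11−i)/11, so the expected wait for the next new type is 11/(11−i).
E = 11/11 + 11/10 + 11/9 + 11/8 + 11/7 + 11/6 + 11/5 + 11/4 + 11/3 + 11/2 + 11/1 = 83711/2520.

83711/2520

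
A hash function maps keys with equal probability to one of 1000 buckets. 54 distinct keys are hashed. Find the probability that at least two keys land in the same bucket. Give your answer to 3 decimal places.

It's easier to compute the probability that all 54 are distinct.
P(all distinct) = 1000/1000 · 999/1000 · ··· · 947/1000 ≈ 0.233.
So the probability of at least one match is 1 − 0.233 = 0.767.

0.767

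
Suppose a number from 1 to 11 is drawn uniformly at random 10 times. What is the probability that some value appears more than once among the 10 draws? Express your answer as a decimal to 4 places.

0.9985

P(all 10 different) = 11/11 · 10/11 · ··· · 2/11 ≈ 0.0015.
P(at least two equal) = 1 − 0.0015 = 0.9985.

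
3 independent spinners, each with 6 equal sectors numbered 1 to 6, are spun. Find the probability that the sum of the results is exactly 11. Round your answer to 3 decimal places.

There are 6^3 = 216 equally likely outcomes.
The number of ordered 3-tuples from {1,…,6} summing to 11 is 27.
P(sum = 11) = 27/216 = 1/8 ≈ 0.125.

0.125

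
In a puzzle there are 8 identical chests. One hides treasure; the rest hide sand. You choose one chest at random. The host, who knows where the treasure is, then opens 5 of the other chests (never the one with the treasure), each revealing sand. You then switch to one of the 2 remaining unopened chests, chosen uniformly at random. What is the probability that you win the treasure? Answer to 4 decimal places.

Your original chest holds the treasure with probability 1/8, so the other 7 collectively hold it with probability 7/8.
The host can always find 5 empty chests to open, so the reveals don't change that 7/8; it is now spread over the 2 remaining unopened chests.
P(win by switching) = (7/8) · (1/2) = 7/16 ≈ 0.4375.

0.4375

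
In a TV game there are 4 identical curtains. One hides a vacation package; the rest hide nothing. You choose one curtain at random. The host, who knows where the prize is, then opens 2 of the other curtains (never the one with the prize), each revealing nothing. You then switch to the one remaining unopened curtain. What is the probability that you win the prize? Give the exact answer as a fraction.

3/4

Your original curtain holds the prize with probability 1/4, so the other 3 collectively hold it with probability 3/4.
The host can always find 2 empty curtains to open, so the reveals don't change that 3/4; it is now spread over the 1 remaining unopened curtain.
P(win by switching) = (3/4) · (1/1) = 3/4.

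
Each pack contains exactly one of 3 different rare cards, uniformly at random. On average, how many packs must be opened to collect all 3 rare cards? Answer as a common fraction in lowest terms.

11/2

After i distinct types are collected, each trial gives a new one with probability (3−i)/3, so the expected wait for the next new type is 3/(3−i).
E = 3/3 + 3/2 + 3/1 = 11/2.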